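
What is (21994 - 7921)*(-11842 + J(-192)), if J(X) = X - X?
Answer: -166652466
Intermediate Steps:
J(X) = 0
(21994 - 7921)*(-11842 + J(-192)) = (21994 - 7921)*(-11842 + 0) = 14073*(-11842) = -166652466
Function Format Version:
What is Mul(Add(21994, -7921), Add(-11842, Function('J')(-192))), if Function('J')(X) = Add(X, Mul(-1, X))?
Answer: -166652466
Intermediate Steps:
Function('J')(X) = 0
Mul(Add(21994, -7921), Add(-11842, Function('J')(-192))) = Mul(Add(21994, -7921), Add(-11842, 0)) = Mul(14073, -11842) = -166652466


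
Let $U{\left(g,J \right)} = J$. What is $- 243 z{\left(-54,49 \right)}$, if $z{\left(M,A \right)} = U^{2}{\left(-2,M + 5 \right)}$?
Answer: $-583443$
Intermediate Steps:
$z{\left(M,A \right)} = \left(5 + M\right)^{2}$ ($z{\left(M,A \right)} = \left(M + 5\right)^{2} = \left(5 + M\right)^{2}$)
$- 243 z{\left(-54,49 \right)} = - 243 \left(5 - 54\right)^{2} = - 243 \left(-49\right)^{2} = \left(-243\right) 2401 = -583443$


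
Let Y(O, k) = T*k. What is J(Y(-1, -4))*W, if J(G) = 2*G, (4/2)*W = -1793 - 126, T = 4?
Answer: 30704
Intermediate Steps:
W = -1919/2 (W = (-1793 - 126)/2 = (½)*(-1919) = -1919/2 ≈ -959.50)
Y(O, k) = 4*k
J(Y(-1, -4))*W = (2*(4*(-4)))*(-1919/2) = (2*(-16))*(-1919/2) = -32*(-1919/2) = 30704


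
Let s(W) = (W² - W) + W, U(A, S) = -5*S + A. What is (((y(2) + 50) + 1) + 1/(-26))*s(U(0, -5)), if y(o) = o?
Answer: 860625/26 ≈ 33101.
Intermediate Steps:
U(A, S) = A - 5*S
s(W) = W²
(((y(2) + 50) + 1) + 1/(-26))*s(U(0, -5)) = (((2 + 50) + 1) + 1/(-26))*(0 - 5*(-5))² = ((52 + 1) - 1/26)*(0 + 25)² = (53 - 1/26)*25² = (1377/26)*625 = 860625/26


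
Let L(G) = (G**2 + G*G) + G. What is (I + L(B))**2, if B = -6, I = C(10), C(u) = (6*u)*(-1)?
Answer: 36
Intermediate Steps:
C(u) = -6*u
I = -60 (I = -6*10 = -60)
L(G) = G + 2*G**2 (L(G) = (G**2 + G**2) + G = 2*G**2 + G = G + 2*G**2)
(I + L(B))**2 = (-60 - 6*(1 + 2*(-6)))**2 = (-60 - 6*(1 - 12))**2 = (-60 - 6*(-11))**2 = (-60 + 66)**2 = 6**2 = 36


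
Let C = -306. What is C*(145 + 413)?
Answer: -170748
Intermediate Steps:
C*(145 + 413) = -306*(145 + 413) = -306*558 = -170748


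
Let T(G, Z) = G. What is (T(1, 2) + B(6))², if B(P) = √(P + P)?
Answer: 13 + 4*√3 ≈ 19.928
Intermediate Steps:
B(P) = √2*√P (B(P) = √(2*P) = √2*√P)
(T(1, 2) + B(6))² = (1 + √2*√6)² = (1 + 2*√3)²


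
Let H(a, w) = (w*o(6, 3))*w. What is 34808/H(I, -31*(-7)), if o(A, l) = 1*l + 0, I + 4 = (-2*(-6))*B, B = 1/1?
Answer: 34808/141267 ≈ 0.24640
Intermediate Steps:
B = 1
I = 8 (I = -4 - 2*(-6)*1 = -4 + 12*1 = -4 + 12 = 8)
o(A, l) = l (o(A, l) = l + 0 = l)
H(a, w) = 3*w**2 (H(a, w) = (w*3)*w = (3*w)*w = 3*w**2)
34808/H(I, -31*(-7)) = 34808/((3*(-31*(-7))**2)) = 34808/((3*217**2)) = 34808/((3*47089)) = 34808/141267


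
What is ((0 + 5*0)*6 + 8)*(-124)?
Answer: -992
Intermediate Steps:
((0 + 5*0)*6 + 8)*(-124) = ((0 + 0)*6 + 8)*(-124) = (0*6 + 8)*(-124) = (0 + 8)*(-124) = 8*(-124) = -992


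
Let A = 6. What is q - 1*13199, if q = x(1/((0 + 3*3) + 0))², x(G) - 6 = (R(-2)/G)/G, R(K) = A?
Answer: 228865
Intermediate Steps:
R(K) = 6
x(G) = 6 + 6/G² (x(G) = 6 + (6/G)/G = 6 + 6/G²)
q = 242064 (q = (6 + 6/(1/((0 + 3*3) + 0))²)² = (6 + 6/(1/((0 + 9) + 0))²)² = (6 + 6/(1/(9 + 0))²)² = (6 + 6/(1/9)²)² = (6 + 6/9⁻²)² = (6 + 6*81)² = (6 + 486)² = 492² = 242064)
q - 1*13199 = 242064 - 1*13199 = 242064 - 13199 = 228865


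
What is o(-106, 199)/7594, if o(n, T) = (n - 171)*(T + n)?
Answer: -25761/7594 ≈ -3.3923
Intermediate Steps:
o(n, T) = (-171 + n)*(T + n)
o(-106, 199)/7594 = ((-106)² - 171*199 - 171*(-106) + 199*(-106))/7594 = (11236 - 34029 + 18126 - 21094)*(1/7594) = -25761*1/7594 = -25761/7594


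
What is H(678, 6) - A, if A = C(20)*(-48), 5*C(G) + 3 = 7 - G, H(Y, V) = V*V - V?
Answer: -618/5 ≈ -123.60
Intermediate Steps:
H(Y, V) = V² - V
C(G) = ⅘ - G/5 (C(G) = -⅗ + (7 - G)/5 = -⅗ + (7/5 - G/5) = ⅘ - G/5)
A = 768/5 (A = (⅘ - ⅕*20)*(-48) = (⅘ - 4)*(-48) = -16/5*(-48) = 768/5 ≈ 153.60)
H(678, 6) - A = 6*(-1 + 6) - 1*768/5 = 6*5 - 768/5 = 30 - 768/5 = -618/5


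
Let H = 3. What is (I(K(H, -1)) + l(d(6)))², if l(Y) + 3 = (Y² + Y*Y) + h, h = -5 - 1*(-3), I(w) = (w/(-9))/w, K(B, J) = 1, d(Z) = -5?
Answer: 163216/81 ≈ 2015.0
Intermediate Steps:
I(w) = -⅑ (I(w) = (w*(-⅑))/w = (-w/9)/w = -⅑)
h = -2 (h = -5 + 3 = -2)
l(Y) = -5 + 2*Y² (l(Y) = -3 + ((Y² + Y*Y) - 2) = -3 + ((Y² + Y²) - 2) = -3 + (2*Y² - 2) = -3 + (-2 + 2*Y²) = -5 + 2*Y²)
(I(K(H, -1)) + l(d(6)))² = (-⅑ + (-5 + 2*(-5)²))² = (-⅑ + (-5 + 2*25))² = (-⅑ + (-5 + 50))² = (-⅑ + 45)² = (404/9)² = 163216/81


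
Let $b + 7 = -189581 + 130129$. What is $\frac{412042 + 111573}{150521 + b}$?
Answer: $\frac{523615}{91062} \approx 5.7501$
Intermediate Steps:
$b = -59459$ ($b = -7 + \left(-189581 + 130129\right) = -7 - 59452 = -59459$)
$\frac{412042 + 111573}{150521 + b} = \frac{412042 + 111573}{150521 - 59459} = \frac{523615}{91062}$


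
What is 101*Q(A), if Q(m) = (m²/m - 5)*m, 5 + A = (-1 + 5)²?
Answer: 6666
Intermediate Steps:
A = 11 (A = -5 + (-1 + 5)² = -5 + 4² = -5 + 16 = 11)
Q(m) = m*(-5 + m) (Q(m) = (m - 5)*m = (-5 + m)*m = m*(-5 + m))
101*Q(A) = 101*(11*(-5 + 11)) = 101*(11*6) = 101*66 = 6666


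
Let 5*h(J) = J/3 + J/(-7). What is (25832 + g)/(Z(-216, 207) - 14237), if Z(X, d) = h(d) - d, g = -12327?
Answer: -472675/505264 ≈ -0.93550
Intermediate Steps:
h(J) = 4*J/105 (h(J) = (J/3 + J/(-7))/5 = (J*(⅓) + J*(-⅐))/5 = (J/3 - J/7)/5 = (4*J/21)/5 = 4*J/105)
Z(X, d) = -101*d/105 (Z(X, d) = 4*d/105 - d = -101*d/105)
(25832 + g)/(Z(-216, 207) - 14237) = (25832 - 12327)/(-101/105*207 - 14237) = 13505/(-6969/35 - 14237) = 13505/(-505264/35) = 13505*(-35/505264) = -472675/505264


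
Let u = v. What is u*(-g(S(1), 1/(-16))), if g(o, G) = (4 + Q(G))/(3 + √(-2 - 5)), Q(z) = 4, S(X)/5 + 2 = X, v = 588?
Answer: -882 + 294*I*√7 ≈ -882.0 + 777.85*I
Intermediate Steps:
S(X) = -10 + 5*X
g(o, G) = 8/(3 + I*√7) (g(o, G) = (4 + 4)/(3 + √(-2 - 5)) = 8/(3 + √(-7)) = 8/(3 + I*√7))
u = 588
u*(-g(S(1), 1/(-16))) = 588*(-(3/2 - I*√7/2)) = 588*(-3/2 + I*√7/2) = -882 + 294*I*√7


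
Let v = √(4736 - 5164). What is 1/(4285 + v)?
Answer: 4285/18361653 - 2*I*√107/18361653 ≈ 0.00023337 - 1.1267e-6*I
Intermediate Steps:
v = 2*I*√107 (v = √(-428) = 2*I*√107 ≈ 20.688*I)
1/(4285 + v) = 1/(4285 + 2*I*√107)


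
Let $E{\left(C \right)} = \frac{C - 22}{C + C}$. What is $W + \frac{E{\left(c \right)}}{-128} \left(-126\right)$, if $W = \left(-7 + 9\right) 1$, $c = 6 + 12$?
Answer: $\frac{121}{64} \approx 1.8906$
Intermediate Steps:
$c = 18$
$E{\left(C \right)} = \frac{-22 + C}{2 C}$
$W = 2$ ($W = 2 \cdot 1 = 2$)
$W + \frac{E{\left(c \right)}}{-128} \left(-126\right) = 2 + \frac{\frac{1}{2} \cdot \frac{1}{18} \left(-22 + 18\right)}{-128} \left(-126\right) = 2 + \frac{1}{2} \cdot \frac{1}{18} \left(-4\right) \left(- \frac{1}{128}\right) \left(-126\right) = 2 + \left(- \frac{1}{9}\right) \left(- \frac{1}{128}\right) \left(-126\right) = 2 + \frac{1}{1152} \left(-126\right) = 2 - \frac{7}{64} = \frac{121}{64}$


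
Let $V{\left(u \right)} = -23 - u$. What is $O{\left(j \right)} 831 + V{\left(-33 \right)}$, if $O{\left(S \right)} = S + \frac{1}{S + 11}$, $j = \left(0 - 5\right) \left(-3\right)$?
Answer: $\frac{325181}{26} \approx 12507.0$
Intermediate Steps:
$j = 15$ ($j = \left(-5\right) \left(-3\right) = 15$)
$O{\left(S \right)} = S + \frac{1}{11 + S}$
$O{\left(j \right)} 831 + V{\left(-33 \right)} = \frac{1 + 15^{2} + 11 \cdot 15}{11 + 15} \cdot 831 - -10 = \frac{1 + 225 + 165}{26} \cdot 831 + \left(-23 + 33\right) = \frac{1}{26} \cdot 391 \cdot 831 + 10 = \frac{391}{26} \cdot 831 + 10 = \frac{324921}{26} + 10 = \frac{325181}{26}$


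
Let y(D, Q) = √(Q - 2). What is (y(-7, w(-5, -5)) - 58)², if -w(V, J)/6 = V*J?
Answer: 3212 - 232*I*√38 ≈ 3212.0 - 1430.1*I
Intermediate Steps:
w(V, J) = -6*J*V (w(V, J) = -6*V*J = -6*J*V)
y(D, Q) = √(-2 + Q)
(y(-7, w(-5, -5)) - 58)² = (√(-2 - 6*(-5)*(-5)) - 58)² = (√(-2 - 150) - 58)² = (√(-152) - 58)² = (2*I*√38 - 58)² = (-58 + 2*I*√38)²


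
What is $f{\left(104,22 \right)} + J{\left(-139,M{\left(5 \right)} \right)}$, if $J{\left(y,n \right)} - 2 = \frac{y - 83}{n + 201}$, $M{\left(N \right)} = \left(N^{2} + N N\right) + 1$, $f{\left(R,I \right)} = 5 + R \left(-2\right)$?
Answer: $- \frac{8479}{42} \approx -201.88$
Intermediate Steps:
$f{\left(R,I \right)} = 5 - 2 R$
$M{\left(N \right)} = 1 + 2 N^{2}$ ($M{\left(N \right)} = \left(N^{2} + N^{2}\right) + 1 = 2 N^{2} + 1 = 1 + 2 N^{2}$)
$J{\left(y,n \right)} = 2 + \frac{-83 + y}{201 + n}$ ($J{\left(y,n \right)} = 2 + \frac{y - 83}{n + 201} = 2 + \frac{-83 + y}{201 + n}$)
$f{\left(104,22 \right)} + J{\left(-139,M{\left(5 \right)} \right)} = \left(5 - 208\right) + \frac{319 - 139 + 2 \left(1 + 2 \cdot 5^{2}\right)}{201 + \left(1 + 2 \cdot 5^{2}\right)} = \left(5 - 208\right) + \frac{319 - 139 + 2 \left(1 + 2 \cdot 25\right)}{201 + \left(1 + 2 \cdot 25\right)} = -203 + \frac{319 - 139 + 2 \left(1 + 50\right)}{201 + \left(1 + 50\right)} = -203 + \frac{319 - 139 + 2 \cdot 51}{201 + 51} = -203 + \frac{319 - 139 + 102}{252} = -203 + \frac{1}{252} \cdot 282 = -203 + \frac{47}{42} = - \frac{8479}{42}$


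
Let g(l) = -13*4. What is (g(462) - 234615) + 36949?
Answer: -197718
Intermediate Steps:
g(l) = -52
(g(462) - 234615) + 36949 = (-52 - 234615) + 36949 = -234667 + 36949 = -197718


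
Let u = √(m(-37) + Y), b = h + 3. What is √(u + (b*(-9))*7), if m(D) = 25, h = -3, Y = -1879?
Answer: √3*206^(¼)*√I ≈ 4.6399 + 4.6399*I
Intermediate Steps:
b = 0 (b = -3 + 3 = 0)
u = 3*I*√206 (u = √(25 - 1879) = √(-1854) = 3*I*√206 ≈ 43.058*I)
√(u + (b*(-9))*7) = √(3*I*√206 + (0*(-9))*7) = √(3*I*√206 + 0*7) = √(3*I*√206 + 0) = √(3*I*√206) = √3*206^(¼)*√I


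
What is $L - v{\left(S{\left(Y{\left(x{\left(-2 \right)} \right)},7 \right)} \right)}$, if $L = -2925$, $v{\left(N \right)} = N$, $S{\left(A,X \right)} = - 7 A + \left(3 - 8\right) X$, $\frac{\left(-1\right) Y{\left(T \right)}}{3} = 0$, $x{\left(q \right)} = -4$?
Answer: $-2890$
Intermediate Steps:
$Y{\left(T \right)} = 0$ ($Y{\left(T \right)} = \left(-3\right) 0 = 0$)
$S{\left(A,X \right)} = - 7 A - 5 X$ ($S{\left(A,X \right)} = - 7 A + \left(3 - 8\right) X = - 7 A - 5 X$)
$L - v{\left(S{\left(Y{\left(x{\left(-2 \right)} \right)},7 \right)} \right)} = -2925 - \left(\left(-7\right) 0 - 35\right) = -2925 - \left(0 - 35\right) = -2925 - -35 = -2925 + 35 = -2890$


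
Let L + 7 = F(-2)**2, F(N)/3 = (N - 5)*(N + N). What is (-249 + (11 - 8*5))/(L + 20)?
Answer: -278/7069 ≈ -0.039327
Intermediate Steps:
F(N) = 6*N*(-5 + N) (F(N) = 3*((N - 5)*(N + N)) = 3*((-5 + N)*(2*N)) = 3*(2*N*(-5 + N)) = 6*N*(-5 + N))
L = 7049 (L = -7 + (6*(-2)*(-5 - 2))**2 = -7 + (6*(-2)*(-7))**2 = -7 + 84**2 = -7 + 7056 = 7049)
(-249 + (11 - 8*5))/(L + 20) = (-249 + (11 - 8*5))/(7049 + 20) = (-249 + (11 - 40))/7069 = (-249 - 29)*(1/7069) = -278*1/7069 = -278/7069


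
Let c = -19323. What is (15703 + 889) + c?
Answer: -2731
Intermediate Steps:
(15703 + 889) + c = (15703 + 889) - 19323 = 16592 - 19323 = -2731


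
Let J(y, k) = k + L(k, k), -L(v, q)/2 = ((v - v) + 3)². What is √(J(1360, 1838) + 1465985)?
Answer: √1467805 ≈ 1211.5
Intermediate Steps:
L(v, q) = -18 (L(v, q) = -2*((v - v) + 3)² = -2*(0 + 3)² = -2*3² = -2*9 = -18)
J(y, k) = -18 + k (J(y, k) = k - 18 = -18 + k)
√(J(1360, 1838) + 1465985) = √((-18 + 1838) + 1465985) = √(1820 + 1465985) = √1467805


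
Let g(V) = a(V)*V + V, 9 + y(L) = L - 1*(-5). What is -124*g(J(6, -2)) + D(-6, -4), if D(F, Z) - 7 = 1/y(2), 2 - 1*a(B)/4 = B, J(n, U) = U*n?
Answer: 169645/2 ≈ 84823.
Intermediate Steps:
a(B) = 8 - 4*B
y(L) = -4 + L (y(L) = -9 + (L - 1*(-5)) = -9 + (L + 5) = -9 + (5 + L) = -4 + L)
g(V) = V + V*(8 - 4*V) (g(V) = (8 - 4*V)*V + V = V*(8 - 4*V) + V = V + V*(8 - 4*V))
D(F, Z) = 13/2 (D(F, Z) = 7 + 1/(-4 + 2) = 7 + 1/(-2) = 7 - ½ = 13/2)
-124*g(J(6, -2)) + D(-6, -4) = -124*(-2*6)*(9 - (-8)*6) + 13/2 = -(-1488)*(9 - 4*(-12)) + 13/2 = -(-1488)*(9 + 48) + 13/2 = -(-1488)*57 + 13/2 = -124*(-684) + 13/2 = 84816 + 13/2 = 169645/2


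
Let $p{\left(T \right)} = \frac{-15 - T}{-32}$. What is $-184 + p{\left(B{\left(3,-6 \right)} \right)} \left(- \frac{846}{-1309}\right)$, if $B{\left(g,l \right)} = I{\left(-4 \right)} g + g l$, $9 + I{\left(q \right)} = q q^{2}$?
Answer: $- \frac{1973801}{10472} \approx -188.48$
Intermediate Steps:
$I{\left(q \right)} = -9 + q^{3}$ ($I{\left(q \right)} = -9 + q q^{2} = -9 + q^{3}$)
$B{\left(g,l \right)} = - 73 g + g l$ ($B{\left(g,l \right)} = \left(-9 + \left(-4\right)^{3}\right) g + g l = \left(-9 - 64\right) g + g l = - 73 g + g l$)
$p{\left(T \right)} = \frac{15}{32} + \frac{T}{32}$ ($p{\left(T \right)} = \left(-15 - T\right) \left(- \frac{1}{32}\right) = \frac{15}{32} + \frac{T}{32}$)
$-184 + p{\left(B{\left(3,-6 \right)} \right)} \left(- \frac{846}{-1309}\right) = -184 + \left(\frac{15}{32} + \frac{3 \left(-73 - 6\right)}{32}\right) \left(- \frac{846}{-1309}\right) = -184 + \left(\frac{15}{32} + \frac{3 \left(-79\right)}{32}\right) \left(\left(-846\right) \left(- \frac{1}{1309}\right)\right) = -184 + \left(\frac{15}{32} + \frac{1}{32} \left(-237\right)\right) \frac{846}{1309} = -184 + \left(\frac{15}{32} - \frac{237}{32}\right) \frac{846}{1309} = -184 - \frac{46953}{10472} = - \frac{1973801}{10472}$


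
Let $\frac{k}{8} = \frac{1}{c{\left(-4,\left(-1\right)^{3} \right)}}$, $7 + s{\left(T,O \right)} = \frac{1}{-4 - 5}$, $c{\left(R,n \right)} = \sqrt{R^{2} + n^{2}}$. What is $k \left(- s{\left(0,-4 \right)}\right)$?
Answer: $\frac{512 \sqrt{17}}{153} \approx 13.798$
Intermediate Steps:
$s{\left(T,O \right)} = - \frac{64}{9}$ ($s{\left(T,O \right)} = -7 + \frac{1}{-4 - 5} = -7 + \frac{1}{-9} = -7 - \frac{1}{9} = - \frac{64}{9}$)
$k = \frac{8 \sqrt{17}}{17}$ ($k = \frac{8}{\sqrt{\left(-4\right)^{2} + \left(\left(-1\right)^{3}\right)^{2}}} = \frac{8}{\sqrt{16 + \left(-1\right)^{2}}} = \frac{8}{\sqrt{16 + 1}} = \frac{8}{\sqrt{17}} = 8 \frac{\sqrt{17}}{17} = \frac{8 \sqrt{17}}{17} \approx 1.9403$)
$k \left(- s{\left(0,-4 \right)}\right) = \frac{8 \sqrt{17}}{17} \left(\left(-1\right) \left(- \frac{64}{9}\right)\right) = \frac{8 \sqrt{17}}{17} \cdot \frac{64}{9} = \frac{512 \sqrt{17}}{153}$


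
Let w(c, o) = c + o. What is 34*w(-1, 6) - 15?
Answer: 155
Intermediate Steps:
34*w(-1, 6) - 15 = 34*(-1 + 6) - 15 = 34*5 - 15 = 170 - 15 = 155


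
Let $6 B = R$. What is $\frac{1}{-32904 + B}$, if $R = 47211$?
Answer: $- \frac{2}{50071} \approx -3.9943 \cdot 10^{-5}$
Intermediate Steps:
$B = \frac{15737}{2}$ ($B = \frac{1}{6} \cdot 47211 = \frac{15737}{2} \approx 7868.5$)
$\frac{1}{-32904 + B} = \frac{1}{-32904 + \frac{15737}{2}} = \frac{1}{- \frac{50071}{2}} = - \frac{2}{50071}$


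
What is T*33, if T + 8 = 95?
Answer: 2871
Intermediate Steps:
T = 87 (T = -8 + 95 = 87)
T*33 = 87*33 = 2871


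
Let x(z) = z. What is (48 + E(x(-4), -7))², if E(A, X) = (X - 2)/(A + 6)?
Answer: 7569/4 ≈ 1892.3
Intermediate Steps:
E(A, X) = (-2 + X)/(6 + A)
(48 + E(x(-4), -7))² = (48 + (-2 - 7)/(6 - 4))² = (48 - 9/2)² = (87/2)² = 7569/4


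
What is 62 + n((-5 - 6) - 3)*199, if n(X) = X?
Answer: -2724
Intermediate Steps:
62 + n((-5 - 6) - 3)*199 = 62 + ((-5 - 6) - 3)*199 = 62 + (-11 - 3)*199 = 62 - 14*199 = 62 - 2786 = -2724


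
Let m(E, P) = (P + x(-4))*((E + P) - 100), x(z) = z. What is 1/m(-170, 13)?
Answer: -1/2313 ≈ -0.00043234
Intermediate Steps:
m(E, P) = (-4 + P)*(-100 + E + P) (m(E, P) = (P - 4)*((E + P) - 100) = (-4 + P)*(-100 + E + P))
1/m(-170, 13) = 1/(400 + 13² - 104*13 - 4*(-170) - 170*13) = 1/(400 + 169 - 1352 + 680 - 2210) = 1/(-2313) = -1/2313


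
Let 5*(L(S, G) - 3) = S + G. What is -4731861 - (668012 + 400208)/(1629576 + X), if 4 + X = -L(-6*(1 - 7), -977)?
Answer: -19279464005923/4074393 ≈ -4.7319e+6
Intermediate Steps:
L(S, G) = 3 + G/5 + S/5 (L(S, G) = 3 + (S + G)/5 = 3 + (G + S)/5 = 3 + (G/5 + S/5) = 3 + G/5 + S/5)
X = 906/5 (X = -4 - (3 + (⅕)*(-977) + (-6*(1 - 7))/5) = -4 - (3 - 977/5 + (-6*(-6))/5) = -4 - (3 - 977/5 + (⅕)*36) = -4 - (3 - 977/5 + 36/5) = -4 - 1*(-926/5) = -4 + 926/5 = 906/5 ≈ 181.20)
-4731861 - (668012 + 400208)/(1629576 + X) = -4731861 - (668012 + 400208)/(1629576 + 906/5) = -4731861 - 1068220/8148786/5 = -4731861 - 1068220*5/8148786 = -4731861 - 1*2670550/4074393 = -4731861 - 2670550/4074393 = -19279464005923/4074393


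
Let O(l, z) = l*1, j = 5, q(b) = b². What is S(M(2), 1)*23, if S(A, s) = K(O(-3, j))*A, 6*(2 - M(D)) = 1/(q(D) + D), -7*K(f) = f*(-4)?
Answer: -1633/21 ≈ -77.762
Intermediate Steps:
O(l, z) = l
K(f) = 4*f/7 (K(f) = -f*(-4)/7 = -(-4)*f/7 = 4*f/7)
M(D) = 2 - 1/(6*(D + D²)) (M(D) = 2 - 1/(6*(D² + D)) = 2 - 1/(6*(D + D²)))
S(A, s) = -12*A/7 (S(A, s) = ((4/7)*(-3))*A = -12*A/7)
S(M(2), 1)*23 = -2*(-1 + 12*2 + 12*2²)/(7*2*(1 + 2))*23 = -2*(-1 + 24 + 12*4)/(7*2*3)*23 = -2*(-1 + 24 + 48)/(7*2*3)*23 = -2*71/(7*2*3)*23 = -12/7*71/36*23 = -71/21*23 = -1633/21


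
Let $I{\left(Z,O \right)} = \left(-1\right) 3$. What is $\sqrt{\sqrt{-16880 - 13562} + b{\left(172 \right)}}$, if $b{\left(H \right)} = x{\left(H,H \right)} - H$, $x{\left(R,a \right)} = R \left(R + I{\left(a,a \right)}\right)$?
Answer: $\sqrt{28896 + i \sqrt{30442}} \approx 169.99 + 0.5132 i$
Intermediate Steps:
$I{\left(Z,O \right)} = -3$
$x{\left(R,a \right)} = R \left(-3 + R\right)$ ($x{\left(R,a \right)} = R \left(R - 3\right) = R \left(-3 + R\right)$)
$b{\left(H \right)} = - H + H \left(-3 + H\right)$ ($b{\left(H \right)} = H \left(-3 + H\right) - H = - H + H \left(-3 + H\right)$)
$\sqrt{\sqrt{-16880 - 13562} + b{\left(172 \right)}} = \sqrt{\sqrt{-16880 - 13562} + 172 \left(-4 + 172\right)} = \sqrt{\sqrt{-30442} + 172 \cdot 168} = \sqrt{i \sqrt{30442} + 28896} = \sqrt{28896 + i \sqrt{30442}}$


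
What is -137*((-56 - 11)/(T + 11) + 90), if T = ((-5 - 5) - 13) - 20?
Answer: -403739/32 ≈ -12617.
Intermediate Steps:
T = -43 (T = (-10 - 13) - 20 = -23 - 20 = -43)
-137*((-56 - 11)/(T + 11) + 90) = -137*((-56 - 11)/(-43 + 11) + 90) = -137*(-67/(-32) + 90) = -137*(-67*(-1/32) + 90) = -137*(67/32 + 90) = -137*2947/32 = -403739/32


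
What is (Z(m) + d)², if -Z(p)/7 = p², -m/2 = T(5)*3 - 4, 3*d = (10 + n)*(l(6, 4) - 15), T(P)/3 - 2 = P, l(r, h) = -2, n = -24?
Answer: 85360971556/9 ≈ 9.4846e+9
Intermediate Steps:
T(P) = 6 + 3*P
d = 238/3 (d = ((10 - 24)*(-2 - 15))/3 = (-14*(-17))/3 = (⅓)*238 = 238/3 ≈ 79.333)
m = -118 (m = -2*((6 + 3*5)*3 - 4) = -2*((6 + 15)*3 - 4) = -2*(21*3 - 4) = -2*(63 - 4) = -2*59 = -118)
Z(p) = -7*p²
(Z(m) + d)² = (-7*(-118)² + 238/3)² = (-7*13924 + 238/3)² = (-97468 + 238/3)² = (-292166/3)² = 85360971556/9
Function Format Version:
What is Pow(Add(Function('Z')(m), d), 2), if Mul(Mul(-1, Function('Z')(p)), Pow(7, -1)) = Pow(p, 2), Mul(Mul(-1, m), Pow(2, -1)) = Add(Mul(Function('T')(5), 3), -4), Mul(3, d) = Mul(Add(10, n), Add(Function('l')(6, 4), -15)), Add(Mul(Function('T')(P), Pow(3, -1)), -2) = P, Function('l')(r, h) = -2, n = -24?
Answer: Rational(85360971556, 9) ≈ 9.4846e+9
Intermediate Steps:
Function('T')(P) = Add(6, Mul(3, P))
d = Rational(238, 3) (d = Mul(Rational(1, 3), Mul(Add(10, -24), Add(-2, -15))) = Mul(Rational(1, 3), Mul(-14, -17)) = Mul(Rational(1, 3), 238) = Rational(238, 3) ≈ 79.333)
m = -118 (m = Mul(-2, Add(Mul(Add(6, Mul(3, 5)), 3), -4)) = Mul(-2, Add(Mul(Add(6, 15), 3), -4)) = Mul(-2, Add(Mul(21, 3), -4)) = Mul(-2, Add(63, -4)) = Mul(-2, 59) = -118)
Function('Z')(p) = Mul(-7, Pow(p, 2))
Pow(Add(Function('Z')(m), d), 2) = Pow(Add(Mul(-7, Pow(-118, 2)), Rational(238, 3)), 2) = Pow(Add(Mul(-7, 13924), Rational(238, 3)), 2) = Pow(Add(-97468, Rational(238, 3)), 2) = Pow(Rational(-292166, 3), 2) = Rational(85360971556, 9)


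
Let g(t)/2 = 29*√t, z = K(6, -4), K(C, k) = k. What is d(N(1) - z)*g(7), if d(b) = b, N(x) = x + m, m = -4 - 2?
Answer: -58*√7 ≈ -153.45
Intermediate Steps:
m = -6
z = -4
N(x) = -6 + x (N(x) = x - 6 = -6 + x)
g(t) = 58*√t (g(t) = 2*(29*√t) = 58*√t)
d(N(1) - z)*g(7) = ((-6 + 1) - 1*(-4))*(58*√7) = (-5 + 4)*(58*√7) = -58*√7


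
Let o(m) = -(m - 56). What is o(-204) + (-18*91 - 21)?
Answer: -1399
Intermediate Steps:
o(m) = 56 - m (o(m) = -(-56 + m) = 56 - m)
o(-204) + (-18*91 - 21) = (56 - 1*(-204)) + (-18*91 - 21) = (56 + 204) + (-1638 - 21) = 260 - 1659 = -1399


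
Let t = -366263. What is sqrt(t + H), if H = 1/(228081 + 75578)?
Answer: 6*I*sqrt(938129650607229)/303659 ≈ 605.2*I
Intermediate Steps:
H = 1/303659 ≈ 3.2932e-6
sqrt(t + H) = sqrt(-366263 + 1/303659) = sqrt(-111219056316/303659) = 6*I*sqrt(938129650607229)/303659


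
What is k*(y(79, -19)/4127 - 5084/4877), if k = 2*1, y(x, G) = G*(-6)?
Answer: -40851380/20127379 ≈ -2.0296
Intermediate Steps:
y(x, G) = -6*G
k = 2
k*(y(79, -19)/4127 - 5084/4877) = 2*(-6*(-19)/4127 - 5084/4877) = 2*(114*(1/4127) - 5084*1/4877) = 2*(114/4127 - 5084/4877) = 2*(-20425690/20127379) = -40851380/20127379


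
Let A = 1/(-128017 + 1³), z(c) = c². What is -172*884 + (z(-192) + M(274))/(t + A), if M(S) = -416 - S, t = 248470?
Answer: -4836358758542128/31808135519 ≈ -1.5205e+5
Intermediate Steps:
A = -1/128016 (A = 1/(-128017 + 1) = 1/(-128016) = -1/128016 ≈ -7.8115e-6)
-172*884 + (z(-192) + M(274))/(t + A) = -172*884 + ((-192)² + (-416 - 1*274))/(248470 - 1/128016) = -152048 + (36864 + (-416 - 274))/(31808135519/128016) = -152048 + (36864 - 690)*(128016/31808135519) = -152048 + 36174*(128016/31808135519) = -152048 + 4630850784/31808135519 = -4836358758542128/31808135519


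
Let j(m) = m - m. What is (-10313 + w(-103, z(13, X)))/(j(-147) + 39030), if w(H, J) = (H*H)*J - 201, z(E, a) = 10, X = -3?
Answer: 47788/19515 ≈ 2.4488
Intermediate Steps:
w(H, J) = -201 + J*H² (w(H, J) = H²*J - 201 = J*H² - 201 = -201 + J*H²)
j(m) = 0
(-10313 + w(-103, z(13, X)))/(j(-147) + 39030) = (-10313 + (-201 + 10*(-103)²))/(0 + 39030) = (-10313 + (-201 + 10*10609))/39030 = (-10313 + (-201 + 106090))*(1/39030) = (-10313 + 105889)*(1/39030) = 95576*(1/39030) = 47788/19515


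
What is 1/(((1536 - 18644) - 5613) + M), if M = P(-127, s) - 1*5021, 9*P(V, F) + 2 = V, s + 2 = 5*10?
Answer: -3/83269 ≈ -3.6028e-5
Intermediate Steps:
s = 48 (s = -2 + 5*10 = -2 + 50 = 48)
P(V, F) = -2/9 + V/9
M = -15106/3 (M = (-2/9 + (⅑)*(-127)) - 1*5021 = (-2/9 - 127/9) - 5021 = -43/3 - 5021 = -15106/3 ≈ -5035.3)
1/(((1536 - 18644) - 5613) + M) = 1/(((1536 - 18644) - 5613) - 15106/3) = 1/((-17108 - 5613) - 15106/3) = 1/(-22721 - 15106/3) = 1/(-83269/3) = -3/83269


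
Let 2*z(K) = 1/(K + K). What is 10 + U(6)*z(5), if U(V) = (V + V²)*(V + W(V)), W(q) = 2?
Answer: 134/5 ≈ 26.800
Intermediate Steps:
z(K) = 1/(4*K) (z(K) = 1/(2*(K + K)) = 1/(2*((2*K))) = (1/(2*K))/2 = 1/(4*K))
U(V) = (2 + V)*(V + V²) (U(V) = (V + V²)*(V + 2) = (V + V²)*(2 + V) = (2 + V)*(V + V²))
10 + U(6)*z(5) = 10 + (6*(2 + 6² + 3*6))*((¼)/5) = 10 + (6*(2 + 36 + 18))*((¼)*(⅕)) = 10 + (6*56)*(1/20) = 10 + 336*(1/20) = 10 + 84/5 = 134/5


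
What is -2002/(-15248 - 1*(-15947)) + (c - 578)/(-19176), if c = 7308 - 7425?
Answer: -12634849/4468008 ≈ -2.8278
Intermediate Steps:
c = -117
-2002/(-15248 - 1*(-15947)) + (c - 578)/(-19176) = -2002/(-15248 - 1*(-15947)) + (-117 - 578)/(-19176) = -2002/(-15248 + 15947) - 695*(-1/19176) = -2002/699 + 695/19176 = -12634849/4468008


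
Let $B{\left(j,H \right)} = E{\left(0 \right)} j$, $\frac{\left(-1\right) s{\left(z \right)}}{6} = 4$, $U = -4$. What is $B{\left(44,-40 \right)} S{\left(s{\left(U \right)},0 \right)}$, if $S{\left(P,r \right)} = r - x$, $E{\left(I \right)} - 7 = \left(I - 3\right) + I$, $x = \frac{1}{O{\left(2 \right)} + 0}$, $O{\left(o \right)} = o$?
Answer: $-88$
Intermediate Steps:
$s{\left(z \right)} = -24$ ($s{\left(z \right)} = \left(-6\right) 4 = -24$)
$x = \frac{1}{2}$ ($x = \frac{1}{2 + 0} = \frac{1}{2} \approx 0.5$)
$E{\left(I \right)} = 4 + 2 I$ ($E{\left(I \right)} = 7 + \left(\left(I - 3\right) + I\right) = 7 + \left(\left(-3 + I\right) + I\right) = 7 + \left(-3 + 2 I\right) = 4 + 2 I$)
$S{\left(P,r \right)} = - \frac{1}{2} + r$ ($S{\left(P,r \right)} = r - \frac{1}{2} = - \frac{1}{2} + r$)
$B{\left(j,H \right)} = 4 j$ ($B{\left(j,H \right)} = \left(4 + 2 \cdot 0\right) j = \left(4 + 0\right) j = 4 j$)
$B{\left(44,-40 \right)} S{\left(s{\left(U \right)},0 \right)} = 4 \cdot 44 \left(- \frac{1}{2} + 0\right) = 176 \left(- \frac{1}{2}\right) = -88$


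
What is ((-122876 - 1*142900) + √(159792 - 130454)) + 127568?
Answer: -138208 + √29338 ≈ -1.3804e+5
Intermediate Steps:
((-122876 - 1*142900) + √(159792 - 130454)) + 127568 = ((-122876 - 142900) + √29338) + 127568 = (-265776 + √29338) + 127568 = -138208 + √29338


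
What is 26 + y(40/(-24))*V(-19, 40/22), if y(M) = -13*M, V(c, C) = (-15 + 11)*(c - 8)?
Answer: 2366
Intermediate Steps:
V(c, C) = 32 - 4*c (V(c, C) = -4*(-8 + c) = 32 - 4*c)
26 + y(40/(-24))*V(-19, 40/22) = 26 + (-520/(-24))*(32 - 4*(-19)) = 26 + (-520*(-1)/24)*(32 + 76) = 26 - 13*(-5/3)*108 = 26 + (65/3)*108 = 26 + 2340 = 2366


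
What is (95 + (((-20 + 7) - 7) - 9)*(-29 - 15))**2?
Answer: 1879641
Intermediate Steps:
(95 + (((-20 + 7) - 7) - 9)*(-29 - 15))**2 = (95 + ((-13 - 7) - 9)*(-44))**2 = (95 + (-20 - 9)*(-44))**2 = (95 - 29*(-44))**2 = (95 + 1276)**2 = 1371**2 = 1879641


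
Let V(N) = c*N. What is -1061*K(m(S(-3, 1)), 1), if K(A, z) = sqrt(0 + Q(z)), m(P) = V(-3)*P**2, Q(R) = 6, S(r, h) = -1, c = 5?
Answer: -1061*sqrt(6) ≈ -2598.9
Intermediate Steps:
V(N) = 5*N
m(P) = -15*P**2 (m(P) = (5*(-3))*P**2 = -15*P**2)
K(A, z) = sqrt(6) (K(A, z) = sqrt(0 + 6) = sqrt(6))
-1061*K(m(S(-3, 1)), 1) = -1061*sqrt(6)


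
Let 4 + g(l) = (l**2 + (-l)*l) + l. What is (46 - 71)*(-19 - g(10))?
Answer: 625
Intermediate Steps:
g(l) = -4 + l (g(l) = -4 + ((l**2 + (-l)*l) + l) = -4 + ((l**2 - l**2) + l) = -4 + (0 + l) = -4 + l)
(46 - 71)*(-19 - g(10)) = (46 - 71)*(-19 - (-4 + 10)) = -25*(-19 - 1*6) = -25*(-19 - 6) = -25*(-25) = 625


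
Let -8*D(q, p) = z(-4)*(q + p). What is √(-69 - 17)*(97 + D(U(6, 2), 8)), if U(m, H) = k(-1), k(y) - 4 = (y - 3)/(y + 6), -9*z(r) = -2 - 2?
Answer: 4337*I*√86/45 ≈ 893.77*I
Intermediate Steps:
z(r) = 4/9 (z(r) = -(-2 - 2)/9 = -⅑*(-4) = 4/9)
k(y) = 4 + (-3 + y)/(6 + y) (k(y) = 4 + (y - 3)/(y + 6) = 4 + (-3 + y)/(6 + y))
U(m, H) = 16/5 (U(m, H) = (21 + 5*(-1))/(6 - 1) = (21 - 5)/5 = (⅕)*16 = 16/5)
D(q, p) = -p/18 - q/18 (D(q, p) = -(q + p)/18 = -(p + q)/18 = -(4*p/9 + 4*q/9)/8 = -p/18 - q/18)
√(-69 - 17)*(97 + D(U(6, 2), 8)) = √(-69 - 17)*(97 + (-1/18*8 - 1/18*16/5)) = √(-86)*(97 + (-4/9 - 8/45)) = (I*√86)*(97 - 28/45) = (I*√86)*(4337/45) = 4337*I*√86/45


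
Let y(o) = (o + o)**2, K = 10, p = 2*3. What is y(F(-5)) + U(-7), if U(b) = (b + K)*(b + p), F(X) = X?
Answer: 97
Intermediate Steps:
p = 6
y(o) = 4*o**2 (y(o) = (2*o)**2 = 4*o**2)
U(b) = (6 + b)*(10 + b) (U(b) = (b + 10)*(b + 6) = (10 + b)*(6 + b) = (6 + b)*(10 + b))
y(F(-5)) + U(-7) = 4*(-5)**2 + (60 + (-7)**2 + 16*(-7)) = 4*25 + (60 + 49 - 112) = 100 - 3 = 97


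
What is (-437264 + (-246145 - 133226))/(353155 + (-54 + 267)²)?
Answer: -816635/398524 ≈ -2.0491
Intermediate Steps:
(-437264 + (-246145 - 133226))/(353155 + (-54 + 267)²) = (-437264 - 379371)/(353155 + 213²) = -816635/(353155 + 45369) = -816635/398524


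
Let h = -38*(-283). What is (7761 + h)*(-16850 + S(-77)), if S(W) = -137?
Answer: -314514305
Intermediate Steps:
h = 10754
(7761 + h)*(-16850 + S(-77)) = (7761 + 10754)*(-16850 - 137) = 18515*(-16987) = -314514305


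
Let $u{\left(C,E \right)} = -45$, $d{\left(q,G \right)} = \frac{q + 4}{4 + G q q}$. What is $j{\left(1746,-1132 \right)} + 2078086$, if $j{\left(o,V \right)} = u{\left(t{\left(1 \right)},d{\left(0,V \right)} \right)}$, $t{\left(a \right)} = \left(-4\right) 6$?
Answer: $2078041$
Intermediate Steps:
$t{\left(a \right)} = -24$
$d{\left(q,G \right)} = \frac{4 + q}{4 + G q^{2}}$
$j{\left(o,V \right)} = -45$
$j{\left(1746,-1132 \right)} + 2078086 = -45 + 2078086 = 2078041$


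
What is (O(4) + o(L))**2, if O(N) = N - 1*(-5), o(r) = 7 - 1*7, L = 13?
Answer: 81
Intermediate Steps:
o(r) = 0 (o(r) = 7 - 7 = 0)
O(N) = 5 + N (O(N) = N + 5 = 5 + N)
(O(4) + o(L))**2 = ((5 + 4) + 0)**2 = (9 + 0)**2 = 9**2 = 81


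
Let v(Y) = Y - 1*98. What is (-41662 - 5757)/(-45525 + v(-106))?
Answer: 47419/45729 ≈ 1.0370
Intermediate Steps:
v(Y) = -98 + Y (v(Y) = Y - 98 = -98 + Y)
(-41662 - 5757)/(-45525 + v(-106)) = (-41662 - 5757)/(-45525 + (-98 - 106)) = -47419/(-45525 - 204) = -47419/(-45729) = -47419*(-1/45729) = 47419/45729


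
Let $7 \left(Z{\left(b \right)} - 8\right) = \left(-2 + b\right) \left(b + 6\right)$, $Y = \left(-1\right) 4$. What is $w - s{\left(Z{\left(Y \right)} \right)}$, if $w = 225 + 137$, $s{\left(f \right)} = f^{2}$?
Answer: $\frac{15802}{49} \approx 322.49$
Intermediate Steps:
$Y = -4$
$Z{\left(b \right)} = 8 + \frac{\left(-2 + b\right) \left(6 + b\right)}{7}$ ($Z{\left(b \right)} = 8 + \frac{\left(-2 + b\right) \left(b + 6\right)}{7} = 8 + \frac{\left(-2 + b\right) \left(6 + b\right)}{7}$)
$w = 362$
$w - s{\left(Z{\left(Y \right)} \right)} = 362 - \left(\frac{44}{7} + \frac{\left(-4\right)^{2}}{7} + \frac{4}{7} \left(-4\right)\right)^{2} = 362 - \left(\frac{44}{7} + \frac{1}{7} \cdot 16 - \frac{16}{7}\right)^{2} = 362 - \left(\frac{44}{7} + \frac{16}{7} - \frac{16}{7}\right)^{2} = 362 - \left(\frac{44}{7}\right)^{2} = 362 - \frac{1936}{49} = \frac{15802}{49}$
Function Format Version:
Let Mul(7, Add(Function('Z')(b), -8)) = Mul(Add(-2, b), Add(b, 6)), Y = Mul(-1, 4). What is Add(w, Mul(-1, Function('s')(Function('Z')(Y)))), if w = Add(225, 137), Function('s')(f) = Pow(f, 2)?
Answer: Rational(15802, 49) ≈ 322.49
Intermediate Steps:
Y = -4
Function('Z')(b) = Add(8, Mul(Rational(1, 7), Add(-2, b), Add(6, b))) (Function('Z')(b) = Add(8, Mul(Rational(1, 7), Mul(Add(-2, b), Add(b, 6)))) = Add(8, Mul(Rational(1, 7), Mul(Add(-2, b), Add(6, b)))) = Add(8, Mul(Rational(1, 7), Add(-2, b), Add(6, b))))
w = 362
Add(w, Mul(-1, Function('s')(Function('Z')(Y)))) = Add(362, Mul(-1, Pow(Add(Rational(44, 7), Mul(Rational(1, 7), Pow(-4, 2)), Mul(Rational(4, 7), -4)), 2))) = Add(362, Mul(-1, Pow(Add(Rational(44, 7), Mul(Rational(1, 7), 16), Rational(-16, 7)), 2))) = Add(362, Mul(-1, Pow(Add(Rational(44, 7), Rational(16, 7), Rational(-16, 7)), 2))) = Add(362, Mul(-1, Pow(Rational(44, 7), 2))) = Add(362, Mul(-1, Rational(1936, 49))) = Add(362, Rational(-1936, 49)) = Rational(15802, 49)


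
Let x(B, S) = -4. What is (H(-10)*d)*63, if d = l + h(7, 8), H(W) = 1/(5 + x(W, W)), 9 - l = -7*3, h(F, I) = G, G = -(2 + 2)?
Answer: 1638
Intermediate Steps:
G = -4 (G = -1*4 = -4)
h(F, I) = -4
l = 30 (l = 9 - (-7)*3 = 9 - 1*(-21) = 9 + 21 = 30)
H(W) = 1 (H(W) = 1/(5 - 4) = 1/1 = 1)
d = 26 (d = 30 - 4 = 26)
(H(-10)*d)*63 = (1*26)*63 = 26*63 = 1638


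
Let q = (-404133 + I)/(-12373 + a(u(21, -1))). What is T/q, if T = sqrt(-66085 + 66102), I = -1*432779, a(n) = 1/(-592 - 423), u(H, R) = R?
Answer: 3139649*sqrt(17)/212366420 ≈ 0.060956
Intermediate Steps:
a(n) = -1/1015 (a(n) = 1/(-1015) = -1/1015)
I = -432779
T = sqrt(17) ≈ 4.1231
q = 212366420/3139649 (q = (-404133 - 432779)/(-12373 - 1/1015) = -836912/(-12558596/1015) = -836912*(-1015/12558596) = 212366420/3139649 ≈ 67.640)
T/q = sqrt(17)/(212366420/3139649) = sqrt(17)*(3139649/212366420) = 3139649*sqrt(17)/212366420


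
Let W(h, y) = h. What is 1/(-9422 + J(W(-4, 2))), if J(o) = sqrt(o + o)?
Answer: -4711/44387046 - I*sqrt(2)/44387046 ≈ -0.00010613 - 3.1861e-8*I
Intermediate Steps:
J(o) = sqrt(2)*sqrt(o) (J(o) = sqrt(2*o) = sqrt(2)*sqrt(o))
1/(-9422 + J(W(-4, 2))) = 1/(-9422 + sqrt(2)*sqrt(-4)) = 1/(-9422 + sqrt(2)*(2*I)) = 1/(-9422 + 2*I*sqrt(2))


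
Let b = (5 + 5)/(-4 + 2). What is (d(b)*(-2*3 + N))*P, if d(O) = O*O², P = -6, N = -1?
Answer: -5250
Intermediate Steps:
b = -5 (b = 10/(-2) = 10*(-½) = -5)
d(O) = O³
(d(b)*(-2*3 + N))*P = ((-5)³*(-2*3 - 1))*(-6) = -125*(-6 - 1)*(-6) = -125*(-7)*(-6) = 875*(-6) = -5250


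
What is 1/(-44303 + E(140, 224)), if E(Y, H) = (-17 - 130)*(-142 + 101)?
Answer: -1/38276 ≈ -2.6126e-5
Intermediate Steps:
E(Y, H) = 6027 (E(Y, H) = -147*(-41) = 6027)
1/(-44303 + E(140, 224)) = 1/(-44303 + 6027) = 1/(-38276) = -1/38276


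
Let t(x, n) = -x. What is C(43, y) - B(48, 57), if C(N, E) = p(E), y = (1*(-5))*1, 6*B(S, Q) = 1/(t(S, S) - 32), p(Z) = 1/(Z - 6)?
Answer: -469/5280 ≈ -0.088826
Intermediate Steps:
p(Z) = 1/(-6 + Z)
B(S, Q) = 1/(6*(-32 - S)) (B(S, Q) = 1/(6*(-S - 32)) = 1/(6*(-32 - S)))
y = -5 (y = -5*1 = -5)
C(N, E) = 1/(-6 + E)
C(43, y) - B(48, 57) = 1/(-6 - 5) - (-1)/(192 + 6*48) = 1/(-11) - (-1)/(192 + 288) = -1/11 - (-1)/480 = -1/11 - 1*(-1/480) = -1/11 + 1/480 = -469/5280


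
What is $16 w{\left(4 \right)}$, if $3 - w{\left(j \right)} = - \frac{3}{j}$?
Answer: $60$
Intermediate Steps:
$w{\left(j \right)} = 3 + \frac{3}{j}$ ($w{\left(j \right)} = 3 - - \frac{3}{j} = 3 + \frac{3}{j}$)
$16 w{\left(4 \right)} = 16 \left(3 + \frac{3}{4}\right) = 16 \cdot \frac{15}{4} = 60$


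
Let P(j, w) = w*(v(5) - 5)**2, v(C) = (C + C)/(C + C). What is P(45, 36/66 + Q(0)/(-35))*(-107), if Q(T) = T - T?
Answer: -10272/11 ≈ -933.82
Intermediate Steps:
Q(T) = 0
v(C) = 1 (v(C) = (2*C)/((2*C)) = (2*C)*(1/(2*C)) = 1)
P(j, w) = 16*w (P(j, w) = w*(1 - 5)**2 = w*(-4)**2 = w*16 = 16*w)
P(45, 36/66 + Q(0)/(-35))*(-107) = (16*(36/66 + 0/(-35)))*(-107) = (16*(36*(1/66) + 0*(-1/35)))*(-107) = (16*(6/11 + 0))*(-107) = (16*(6/11))*(-107) = (96/11)*(-107) = -10272/11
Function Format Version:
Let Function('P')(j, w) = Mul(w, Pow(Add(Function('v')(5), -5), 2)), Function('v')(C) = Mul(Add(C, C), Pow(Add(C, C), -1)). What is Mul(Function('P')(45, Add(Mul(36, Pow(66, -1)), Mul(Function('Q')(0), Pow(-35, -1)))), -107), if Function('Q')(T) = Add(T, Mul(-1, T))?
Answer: Rational(-10272, 11) ≈ -933.82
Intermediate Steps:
Function('Q')(T) = 0
Function('v')(C) = 1 (Function('v')(C) = Mul(Mul(2, C), Pow(Mul(2, C), -1)) = Mul(Mul(2, C), Mul(Rational(1, 2), Pow(C, -1))) = 1)
Function('P')(j, w) = Mul(16, w) (Function('P')(j, w) = Mul(w, Pow(Add(1, -5), 2)) = Mul(w, Pow(-4, 2)) = Mul(w, 16) = Mul(16, w))
Mul(Function('P')(45, Add(Mul(36, Pow(66, -1)), Mul(Function('Q')(0), Pow(-35, -1)))), -107) = Mul(Mul(16, Add(Mul(36, Pow(66, -1)), Mul(0, Pow(-35, -1)))), -107) = Mul(Mul(16, Add(Mul(36, Rational(1, 66)), Mul(0, Rational(-1, 35)))), -107) = Mul(Mul(16, Add(Rational(6, 11), 0)), -107) = Mul(Mul(16, Rational(6, 11)), -107) = Mul(Rational(96, 11), -107) = Rational(-10272, 11)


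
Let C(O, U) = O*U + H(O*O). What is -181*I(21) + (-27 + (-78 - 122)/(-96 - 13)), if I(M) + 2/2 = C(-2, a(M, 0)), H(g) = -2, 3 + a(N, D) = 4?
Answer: 95902/109 ≈ 879.83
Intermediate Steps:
a(N, D) = 1 (a(N, D) = -3 + 4 = 1)
C(O, U) = -2 + O*U (C(O, U) = O*U - 2 = -2 + O*U)
I(M) = -5 (I(M) = -1 + (-2 - 2*1) = -1 + (-2 - 2) = -1 - 4 = -5)
-181*I(21) + (-27 + (-78 - 122)/(-96 - 13)) = -181*(-5) + (-27 + (-78 - 122)/(-96 - 13)) = 905 + (-27 - 200/(-109)) = 905 + (-27 - 200*(-1/109)) = 905 + (-27 + 200/109) = 905 - 2743/109 = 95902/109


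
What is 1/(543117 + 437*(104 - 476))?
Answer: 1/380553 ≈ 2.6278e-6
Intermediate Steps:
1/(543117 + 437*(104 - 476)) = 1/(543117 + 437*(-372)) = 1/(543117 - 162564) = 1/380553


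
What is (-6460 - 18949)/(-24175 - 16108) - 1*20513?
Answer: -826299770/40283 ≈ -20512.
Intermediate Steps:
(-6460 - 18949)/(-24175 - 16108) - 1*20513 = -25409/(-40283) - 20513 = -25409*(-1/40283) - 20513 = 25409/40283 - 20513 = -826299770/40283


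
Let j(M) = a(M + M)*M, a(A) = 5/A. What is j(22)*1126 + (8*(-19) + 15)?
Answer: 2678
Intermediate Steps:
j(M) = 5/2 (j(M) = (5/(M + M))*M = (5/((2*M)))*M = (5*(1/(2*M)))*M = (5/(2*M))*M = 5/2)
j(22)*1126 + (8*(-19) + 15) = (5/2)*1126 + (8*(-19) + 15) = 2815 + (-152 + 15) = 2815 - 137 = 2678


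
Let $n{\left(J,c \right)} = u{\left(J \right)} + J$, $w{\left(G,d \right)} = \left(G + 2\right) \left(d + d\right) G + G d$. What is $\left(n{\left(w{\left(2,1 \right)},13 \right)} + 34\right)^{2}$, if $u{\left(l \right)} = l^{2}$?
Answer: $141376$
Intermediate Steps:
$w{\left(G,d \right)} = G d + 2 G d \left(2 + G\right)$ ($w{\left(G,d \right)} = \left(2 + G\right) 2 d G + G d = 2 d \left(2 + G\right) G + G d = 2 G d \left(2 + G\right) + G d = G d + 2 G d \left(2 + G\right)$)
$n{\left(J,c \right)} = J + J^{2}$ ($n{\left(J,c \right)} = J^{2} + J = J + J^{2}$)
$\left(n{\left(w{\left(2,1 \right)},13 \right)} + 34\right)^{2} = \left(2 \cdot 1 \left(5 + 2 \cdot 2\right) \left(1 + 2 \cdot 1 \left(5 + 2 \cdot 2\right)\right) + 34\right)^{2} = \left(2 \cdot 1 \left(5 + 4\right) \left(1 + 2 \cdot 1 \left(5 + 4\right)\right) + 34\right)^{2} = \left(2 \cdot 1 \cdot 9 \left(1 + 2 \cdot 1 \cdot 9\right) + 34\right)^{2} = \left(18 \left(1 + 18\right) + 34\right)^{2} = \left(18 \cdot 19 + 34\right)^{2} = \left(342 + 34\right)^{2} = 376^{2} = 141376$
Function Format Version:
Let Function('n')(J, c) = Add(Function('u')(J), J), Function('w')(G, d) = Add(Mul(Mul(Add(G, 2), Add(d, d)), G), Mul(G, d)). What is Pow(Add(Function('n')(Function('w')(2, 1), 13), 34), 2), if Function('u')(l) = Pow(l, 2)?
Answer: 141376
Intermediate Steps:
Function('w')(G, d) = Add(Mul(G, d), Mul(2, G, d, Add(2, G))) (Function('w')(G, d) = Add(Mul(Mul(Add(2, G), Mul(2, d)), G), Mul(G, d)) = Add(Mul(Mul(2, d, Add(2, G)), G), Mul(G, d)) = Add(Mul(2, G, d, Add(2, G)), Mul(G, d)) = Add(Mul(G, d), Mul(2, G, d, Add(2, G))))
Function('n')(J, c) = Add(J, Pow(J, 2)) (Function('n')(J, c) = Add(Pow(J, 2), J) = Add(J, Pow(J, 2)))
Pow(Add(Function('n')(Function('w')(2, 1), 13), 34), 2) = Pow(Add(Mul(Mul(2, 1, Add(5, Mul(2, 2))), Add(1, Mul(2, 1, Add(5, Mul(2, 2))))), 34), 2) = Pow(Add(Mul(Mul(2, 1, Add(5, 4)), Add(1, Mul(2, 1, Add(5, 4)))), 34), 2) = Pow(Add(Mul(Mul(2, 1, 9), Add(1, Mul(2, 1, 9))), 34), 2) = Pow(Add(Mul(18, Add(1, 18)), 34), 2) = Pow(Add(Mul(18, 19), 34), 2) = Pow(Add(342, 34), 2) = Pow(376, 2) = 141376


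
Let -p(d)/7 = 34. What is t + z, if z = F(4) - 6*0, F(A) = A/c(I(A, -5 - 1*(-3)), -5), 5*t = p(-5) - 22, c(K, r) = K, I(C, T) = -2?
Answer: -54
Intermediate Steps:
p(d) = -238 (p(d) = -7*34 = -238)
t = -52 (t = (-238 - 22)/5 = (⅕)*(-260) = -52)
F(A) = -A/2 (F(A) = A/(-2) = A*(-½) = -A/2)
z = -2 (z = -½*4 - 6*0 = -2 + 0 = -2)
t + z = -52 - 2 = -54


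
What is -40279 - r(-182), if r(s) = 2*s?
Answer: -39915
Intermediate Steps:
-40279 - r(-182) = -40279 - 2*(-182) = -40279 - 1*(-364) = -40279 + 364 = -39915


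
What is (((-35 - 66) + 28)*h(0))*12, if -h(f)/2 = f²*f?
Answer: 0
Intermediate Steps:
h(f) = -2*f³ (h(f) = -2*f²*f = -2*f³)
(((-35 - 66) + 28)*h(0))*12 = (((-35 - 66) + 28)*(-2*0³))*12 = ((-101 + 28)*(-2*0))*12 = -73*0*12 = 0*12 = 0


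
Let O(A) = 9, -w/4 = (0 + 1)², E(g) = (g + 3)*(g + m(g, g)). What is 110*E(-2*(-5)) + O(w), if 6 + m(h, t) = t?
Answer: 20029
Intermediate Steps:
m(h, t) = -6 + t
E(g) = (-6 + 2*g)*(3 + g) (E(g) = (g + 3)*(g + (-6 + g)) = (3 + g)*(-6 + 2*g) = (-6 + 2*g)*(3 + g))
w = -4 (w = -4*(0 + 1)² = -4*1² = -4*1 = -4)
110*E(-2*(-5)) + O(w) = 110*(-18 + 2*(-2*(-5))²) + 9 = 110*(-18 + 2*10²) + 9 = 110*(-18 + 2*100) + 9 = 110*(-18 + 200) + 9 = 110*182 + 9 = 20020 + 9 = 20029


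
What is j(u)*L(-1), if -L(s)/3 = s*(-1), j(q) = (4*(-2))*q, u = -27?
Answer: -648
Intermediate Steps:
j(q) = -8*q
L(s) = 3*s (L(s) = -3*s*(-1) = -(-3)*s = 3*s)
j(u)*L(-1) = (-8*(-27))*(3*(-1)) = 216*(-3) = -648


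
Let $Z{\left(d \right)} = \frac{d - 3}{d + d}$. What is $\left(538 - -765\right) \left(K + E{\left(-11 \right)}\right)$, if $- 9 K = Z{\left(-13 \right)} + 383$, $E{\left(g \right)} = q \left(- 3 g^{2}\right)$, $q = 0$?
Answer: $- \frac{6498061}{117} \approx -55539.0$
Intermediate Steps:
$Z{\left(d \right)} = \frac{-3 + d}{2 d}$
$E{\left(g \right)} = 0$ ($E{\left(g \right)} = 0 \left(- 3 g^{2}\right) = 0$)
$K = - \frac{4987}{117}$ ($K = - \frac{\frac{-3 - 13}{2 \left(-13\right)} + 383}{9} = - \frac{\frac{1}{2} \left(- \frac{1}{13}\right) \left(-16\right) + 383}{9} = - \frac{\frac{8}{13} + 383}{9} = \left(- \frac{1}{9}\right) \frac{4987}{13} = - \frac{4987}{117} \approx -42.624$)
$\left(538 - -765\right) \left(K + E{\left(-11 \right)}\right) = \left(538 - -765\right) \left(- \frac{4987}{117} + 0\right) = \left(538 + 765\right) \left(- \frac{4987}{117}\right) = 1303 \left(- \frac{4987}{117}\right) = - \frac{6498061}{117}$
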